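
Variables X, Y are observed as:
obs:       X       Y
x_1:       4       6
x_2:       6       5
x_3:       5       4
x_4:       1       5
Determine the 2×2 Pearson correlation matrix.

Step 1 — column means:
  mean(X) = (4 + 6 + 5 + 1) / 4 = 16/4 = 4
  mean(Y) = (6 + 5 + 4 + 5) / 4 = 20/4 = 5

Step 2 — sample variances and covariances s[i,j] = (1/(n-1)) · Σ_k (x_{k,i} - mean_i) · (x_{k,j} - mean_j), with n-1 = 3:
  s[X,X] = ((0)·(0) + (2)·(2) + (1)·(1) + (-3)·(-3)) / 3 = 14/3 = 4.6667
  s[X,Y] = ((0)·(1) + (2)·(0) + (1)·(-1) + (-3)·(0)) / 3 = -1/3 = -0.3333
  s[Y,Y] = ((1)·(1) + (0)·(0) + (-1)·(-1) + (0)·(0)) / 3 = 2/3 = 0.6667
  Sample standard deviations s_i = √(s[i,i]):
  s(X) = √(4.6667) = 2.1602
  s(Y) = √(0.6667) = 0.8165

Step 3 — r_{ij} = s_{ij} / (s_i · s_j):
  r[X,X] = 1 (diagonal).
  r[X,Y] = -0.3333 / (2.1602 · 0.8165) = -0.3333 / 1.7638 = -0.189
  r[Y,Y] = 1 (diagonal).

R is symmetric with unit diagonal. Assembling:

R = [[1, -0.189],
 [-0.189, 1]]


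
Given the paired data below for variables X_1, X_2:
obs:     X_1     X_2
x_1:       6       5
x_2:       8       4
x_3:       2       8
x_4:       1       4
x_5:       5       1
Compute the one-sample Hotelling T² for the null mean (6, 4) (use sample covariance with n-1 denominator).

Step 1 — sample mean vector:
  mean(X_1) = (6 + 8 + 2 + 1 + 5) / 5 = 22/5 = 4.4
  mean(X_2) = (5 + 4 + 8 + 4 + 1) / 5 = 22/5 = 4.4
  x̄ = (4.4, 4.4),  deviation x̄ - mu_0 = (4.4, 4.4) - (6, 4) = (-1.6, 0.4).

Step 2 — sample covariance matrix, S[i,j] = (1/(n-1)) · Σ_k (x_{k,i} - mean_i) · (x_{k,j} - mean_j), divisor n-1 = 4:
  S[X_1,X_1] = ((1.6)·(1.6) + (3.6)·(3.6) + (-2.4)·(-2.4) + (-3.4)·(-3.4) + (0.6)·(0.6)) / 4 = 33.2/4 = 8.3
  S[X_1,X_2] = ((1.6)·(0.6) + (3.6)·(-0.4) + (-2.4)·(3.6) + (-3.4)·(-0.4) + (0.6)·(-3.4)) / 4 = -9.8/4 = -2.45
  S[X_2,X_2] = ((0.6)·(0.6) + (-0.4)·(-0.4) + (3.6)·(3.6) + (-0.4)·(-0.4) + (-3.4)·(-3.4)) / 4 = 25.2/4 = 6.3
  S = [[8.3, -2.45],
 [-2.45, 6.3]].

Step 3 — invert S. det(S) = 8.3·6.3 - (-2.45)² = 46.2875.
  S^{-1} = (1/det) · [[d, -b], [-b, a]] = [[0.1361, 0.0529],
 [0.0529, 0.1793]].

Step 4 — quadratic form (x̄ - mu_0)^T · S^{-1} · (x̄ - mu_0):
  S^{-1} · (x̄ - mu_0) = (-0.1966, -0.013),
  (x̄ - mu_0)^T · [...] = (-1.6)·(-0.1966) + (0.4)·(-0.013) = 0.3094.

Step 5 — scale by n: T² = 5 · 0.3094 = 1.5469.

T² ≈ 1.5469


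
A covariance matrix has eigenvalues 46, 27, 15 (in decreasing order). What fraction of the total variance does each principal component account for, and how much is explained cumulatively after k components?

Step 1 — total variance = trace(Sigma) = Σ λ_i = 46 + 27 + 15 = 88.

Step 2 — fraction explained by component i = λ_i / Σ λ:
  PC1: 46/88 = 0.5227
  PC2: 27/88 = 0.3068
  PC3: 15/88 = 0.1705

Step 3 — cumulative fraction after k components = (λ_1 + ... + λ_k) / Σ λ:
  k = 1: 46/88 = 0.5227
  k = 2: (46 + 27)/88 = 73/88 = 0.8295
  k = 3: (46 + 27 + 15)/88 = 88/88 = 1

Summary (fraction, with percent):

explained: PC1 0.5227 (52.27%), PC2 0.3068 (30.68%), PC3 0.1705 (17.05%);  cumulative: 0.5227, 0.8295, 1


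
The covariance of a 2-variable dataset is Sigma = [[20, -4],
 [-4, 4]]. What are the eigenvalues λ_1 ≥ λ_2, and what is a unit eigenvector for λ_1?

Step 1 — characteristic polynomial of 2×2 Sigma:
  det(Sigma - λI) = λ² - trace · λ + det = 0.
  trace = 20 + 4 = 24, det = 20·4 - (-4)² = 64.
Step 2 — discriminant:
  Δ = trace² - 4·det = 576 - 256 = 320.
Step 3 — eigenvalues:
  λ = (trace ± √Δ)/2 = (24 ± 17.8885)/2,
  λ_1 = 20.9443,  λ_2 = 3.0557.

Step 4 — unit eigenvector for λ_1: solve (Sigma - λ_1 I)v = 0. First row:
  (20 - 20.9443)·v_x + (-4)·v_y = 0, i.e. (-0.9443)·v_x + (-4)·v_y = 0,
  so v ∝ (b, λ_1 - a) = (-4, 0.9443); multiply by -1 so the first entry is positive: u = (4, -0.9443).
  ||u|| = √((4)² + (-0.9443)²) = √(16.8916) ≈ 4.1099,
  v_1 = u/||u|| ≈ (0.9732, -0.2298) (||v_1|| = 1).

λ_1 = 20.9443,  λ_2 = 3.0557;  v_1 ≈ (0.9732, -0.2298)


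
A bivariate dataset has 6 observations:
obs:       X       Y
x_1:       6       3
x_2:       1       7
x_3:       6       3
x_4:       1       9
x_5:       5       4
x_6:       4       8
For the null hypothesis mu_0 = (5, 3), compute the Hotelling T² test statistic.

Step 1 — sample mean vector:
  mean(X) = (6 + 1 + 6 + 1 + 5 + 4) / 6 = 23/6 = 3.8333
  mean(Y) = (3 + 7 + 3 + 9 + 4 + 8) / 6 = 34/6 = 5.6667
  x̄ = (3.8333, 5.6667),  deviation x̄ - mu_0 = (3.8333, 5.6667) - (5, 3) = (-1.1667, 2.6667).

Step 2 — sample covariance matrix, S[i,j] = (1/(n-1)) · Σ_k (x_{k,i} - mean_i) · (x_{k,j} - mean_j), divisor n-1 = 5:
  S[X,X] = ((2.1667)·(2.1667) + (-2.8333)·(-2.8333) + (2.1667)·(2.1667) + (-2.8333)·(-2.8333) + (1.1667)·(1.1667) + (0.1667)·(0.1667)) / 5 = 26.8333/5 = 5.3667
  S[X,Y] = ((2.1667)·(-2.6667) + (-2.8333)·(1.3333) + (2.1667)·(-2.6667) + (-2.8333)·(3.3333) + (1.1667)·(-1.6667) + (0.1667)·(2.3333)) / 5 = -26.3333/5 = -5.2667
  S[Y,Y] = ((-2.6667)·(-2.6667) + (1.3333)·(1.3333) + (-2.6667)·(-2.6667) + (3.3333)·(3.3333) + (-1.6667)·(-1.6667) + (2.3333)·(2.3333)) / 5 = 35.3333/5 = 7.0667
  S = [[5.3667, -5.2667],
 [-5.2667, 7.0667]].

Step 3 — invert S. det(S) = 5.3667·7.0667 - (-5.2667)² = 10.1867.
  S^{-1} = (1/det) · [[d, -b], [-b, a]] = [[0.6937, 0.517],
 [0.517, 0.5268]].

Step 4 — quadratic form (x̄ - mu_0)^T · S^{-1} · (x̄ - mu_0):
  S^{-1} · (x̄ - mu_0) = (0.5694, 0.8017),
  (x̄ - mu_0)^T · [...] = (-1.1667)·(0.5694) + (2.6667)·(0.8017) = 1.4736.

Step 5 — scale by n: T² = 6 · 1.4736 = 8.8416.

T² ≈ 8.8416


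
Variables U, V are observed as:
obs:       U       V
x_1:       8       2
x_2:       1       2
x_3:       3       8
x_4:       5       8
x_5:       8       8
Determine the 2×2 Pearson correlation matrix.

Step 1 — column means:
  mean(U) = (8 + 1 + 3 + 5 + 8) / 5 = 25/5 = 5
  mean(V) = (2 + 2 + 8 + 8 + 8) / 5 = 28/5 = 5.6

Step 2 — sample variances and covariances s[i,j] = (1/(n-1)) · Σ_k (x_{k,i} - mean_i) · (x_{k,j} - mean_j), with n-1 = 4:
  s[U,U] = ((3)·(3) + (-4)·(-4) + (-2)·(-2) + (0)·(0) + (3)·(3)) / 4 = 38/4 = 9.5
  s[U,V] = ((3)·(-3.6) + (-4)·(-3.6) + (-2)·(2.4) + (0)·(2.4) + (3)·(2.4)) / 4 = 6/4 = 1.5
  s[V,V] = ((-3.6)·(-3.6) + (-3.6)·(-3.6) + (2.4)·(2.4) + (2.4)·(2.4) + (2.4)·(2.4)) / 4 = 43.2/4 = 10.8
  Sample standard deviations s_i = √(s[i,i]):
  s(U) = √(9.5) = 3.0822
  s(V) = √(10.8) = 3.2863

Step 3 — r_{ij} = s_{ij} / (s_i · s_j):
  r[U,U] = 1 (diagonal).
  r[U,V] = 1.5 / (3.0822 · 3.2863) = 1.5 / 10.1292 = 0.1481
  r[V,V] = 1 (diagonal).

R is symmetric with unit diagonal. Assembling:

R = [[1, 0.1481],
 [0.1481, 1]]


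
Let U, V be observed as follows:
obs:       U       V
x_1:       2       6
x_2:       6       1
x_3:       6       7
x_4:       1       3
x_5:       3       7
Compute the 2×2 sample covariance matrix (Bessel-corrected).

Step 1 — column means:
  mean(U) = (2 + 6 + 6 + 1 + 3) / 5 = 18/5 = 3.6
  mean(V) = (6 + 1 + 7 + 3 + 7) / 5 = 24/5 = 4.8

Step 2 — sample covariance S[i,j] = (1/(n-1)) · Σ_k (x_{k,i} - mean_i) · (x_{k,j} - mean_j), with n-1 = 4.
  S[U,U] = ((-1.6)·(-1.6) + (2.4)·(2.4) + (2.4)·(2.4) + (-2.6)·(-2.6) + (-0.6)·(-0.6)) / 4 = 21.2/4 = 5.3
  S[U,V] = ((-1.6)·(1.2) + (2.4)·(-3.8) + (2.4)·(2.2) + (-2.6)·(-1.8) + (-0.6)·(2.2)) / 4 = -2.4/4 = -0.6
  S[V,V] = ((1.2)·(1.2) + (-3.8)·(-3.8) + (2.2)·(2.2) + (-1.8)·(-1.8) + (2.2)·(2.2)) / 4 = 28.8/4 = 7.2

S is symmetric (S[j,i] = S[i,j]). Assembling:

S = [[5.3, -0.6],
 [-0.6, 7.2]]


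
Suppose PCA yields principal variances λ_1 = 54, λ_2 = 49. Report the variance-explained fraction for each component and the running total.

Step 1 — total variance = trace(Sigma) = Σ λ_i = 54 + 49 = 103.

Step 2 — fraction explained by component i = λ_i / Σ λ:
  PC1: 54/103 = 0.5243
  PC2: 49/103 = 0.4757

Step 3 — cumulative fraction after k components = (λ_1 + ... + λ_k) / Σ λ:
  k = 1: 54/103 = 0.5243
  k = 2: (54 + 49)/103 = 103/103 = 1

Summary (fraction, with percent):

explained: PC1 0.5243 (52.43%), PC2 0.4757 (47.57%);  cumulative: 0.5243, 1


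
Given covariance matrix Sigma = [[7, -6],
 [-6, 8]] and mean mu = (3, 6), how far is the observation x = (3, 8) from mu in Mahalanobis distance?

Step 1 — centre the observation: (x - mu) = (0, 2).

Step 2 — invert Sigma. det(Sigma) = 7·8 - (-6)² = 20.
  Sigma^{-1} = (1/det) · [[d, -b], [-b, a]] = [[0.4, 0.3],
 [0.3, 0.35]].

Step 3 — form the quadratic (x - mu)^T · Sigma^{-1} · (x - mu):
  Sigma^{-1} · (x - mu) = (0.6, 0.7).
  (x - mu)^T · [Sigma^{-1} · (x - mu)] = (0)·(0.6) + (2)·(0.7) = 1.4.

Step 4 — take square root: d = √(1.4) ≈ 1.1832.

d(x, mu) = √(1.4) ≈ 1.1832


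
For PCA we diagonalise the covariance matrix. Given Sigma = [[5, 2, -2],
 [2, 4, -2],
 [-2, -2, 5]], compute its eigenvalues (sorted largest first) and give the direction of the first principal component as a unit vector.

Step 1 — characteristic polynomial p(λ) = det(λI - Sigma) = λ³ - tr·λ² + c_1·λ - det, where tr = trace, c_1 = sum of the principal 2×2 minors, det = det(Sigma):
  tr = 5 + 4 + 5 = 14,
  c_1 = (5·4 - (2)²) + (5·5 - (-2)²) + (4·5 - (-2)²) = 16 + 21 + 16 = 53,
  det = 5·(4·5 - (-2)²) - (2)·((2)·5 - (-2)·(-2)) + (-2)·((2)·(-2) - 4·(-2)) = 5·(16) - (2)·(6) + (-2)·(4) = 60.
  So p(λ) = λ³ - 14λ² + 53λ - 60.
Step 2 — look for an integer root (rational root theorem: any rational root is an integer divisor of 60). Testing λ = 3:
  p(3) = 27 - 126 + 159 - 60 = 0  ✓
  Dividing out (λ - 3): p(λ) = (λ - 3)(λ² - 11λ + 20).
Step 3 — remaining eigenvalues from the quadratic λ² - 11λ + 20 = 0:
  Δ = 11² - 4·20 = 121 - 80 = 41,  λ = (11 ± √41)/2 = (11 ± 6.4031)/2 ≈ 8.7016 or 2.2984.
  Sorted: λ_1 = 8.7016,  λ_2 = 3,  λ_3 = 2.2984  (check: sum = 14 = tr ✓).

Step 4 — unit eigenvector for λ_1 ≈ 8.7016: v spans the null space of (Sigma - λ_1 I), whose rows are
  r_1 = (-3.7016, 2, -2),  r_2 = (2, -4.7016, -2),  r_3 = (-2, -2, -3.7016).
  v is orthogonal to every row, so take v ∝ r_1 × r_2 = ((2)·(-2) - (-2)·(-4.7016), (-2)·(2) - (-3.7016)·(-2), (-3.7016)·(-4.7016) - (2)·(2)) ≈ (-13.4031, -11.4031, 13.4031).
  Rescale (multiply by -1 so the first nonzero entry is positive): u = (13.4031, 11.4031, -13.4031).
  ||u|| = √((13.4031)² + (11.4031)² + (-13.4031)²) = √(489.3187) ≈ 22.1205,  v_1 = u/||u|| ≈ (0.6059, 0.5155, -0.6059) (||v_1|| = 1).

λ_1 = 8.7016,  λ_2 = 3,  λ_3 = 2.2984;  v_1 ≈ (0.6059, 0.5155, -0.6059)


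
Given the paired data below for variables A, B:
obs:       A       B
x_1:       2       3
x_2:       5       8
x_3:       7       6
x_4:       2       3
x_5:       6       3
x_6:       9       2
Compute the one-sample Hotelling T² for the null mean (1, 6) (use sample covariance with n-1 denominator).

Step 1 — sample mean vector:
  mean(A) = (2 + 5 + 7 + 2 + 6 + 9) / 6 = 31/6 = 5.1667
  mean(B) = (3 + 8 + 6 + 3 + 3 + 2) / 6 = 25/6 = 4.1667
  x̄ = (5.1667, 4.1667),  deviation x̄ - mu_0 = (5.1667, 4.1667) - (1, 6) = (4.1667, -1.8333).

Step 2 — sample covariance matrix, S[i,j] = (1/(n-1)) · Σ_k (x_{k,i} - mean_i) · (x_{k,j} - mean_j), divisor n-1 = 5:
  S[A,A] = ((-3.1667)·(-3.1667) + (-0.1667)·(-0.1667) + (1.8333)·(1.8333) + (-3.1667)·(-3.1667) + (0.8333)·(0.8333) + (3.8333)·(3.8333)) / 5 = 38.8333/5 = 7.7667
  S[A,B] = ((-3.1667)·(-1.1667) + (-0.1667)·(3.8333) + (1.8333)·(1.8333) + (-3.1667)·(-1.1667) + (0.8333)·(-1.1667) + (3.8333)·(-2.1667)) / 5 = 0.8333/5 = 0.1667
  S[B,B] = ((-1.1667)·(-1.1667) + (3.8333)·(3.8333) + (1.8333)·(1.8333) + (-1.1667)·(-1.1667) + (-1.1667)·(-1.1667) + (-2.1667)·(-2.1667)) / 5 = 26.8333/5 = 5.3667
  S = [[7.7667, 0.1667],
 [0.1667, 5.3667]].

Step 3 — invert S. det(S) = 7.7667·5.3667 - (0.1667)² = 41.6533.
  S^{-1} = (1/det) · [[d, -b], [-b, a]] = [[0.1288, -0.004],
 [-0.004, 0.1865]].

Step 4 — quadratic form (x̄ - mu_0)^T · S^{-1} · (x̄ - mu_0):
  S^{-1} · (x̄ - mu_0) = (0.5442, -0.3585),
  (x̄ - mu_0)^T · [...] = (4.1667)·(0.5442) + (-1.8333)·(-0.3585) = 2.9247.

Step 5 — scale by n: T² = 6 · 2.9247 = 17.548.

T² ≈ 17.548


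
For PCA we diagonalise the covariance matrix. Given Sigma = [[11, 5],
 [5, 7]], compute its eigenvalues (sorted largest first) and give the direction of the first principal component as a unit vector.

Step 1 — characteristic polynomial of 2×2 Sigma:
  det(Sigma - λI) = λ² - trace · λ + det = 0.
  trace = 11 + 7 = 18, det = 11·7 - (5)² = 52.
Step 2 — discriminant:
  Δ = trace² - 4·det = 324 - 208 = 116.
Step 3 — eigenvalues:
  λ = (trace ± √Δ)/2 = (18 ± 10.7703)/2,
  λ_1 = 14.3852,  λ_2 = 3.6148.

Step 4 — unit eigenvector for λ_1: solve (Sigma - λ_1 I)v = 0. First row:
  (11 - 14.3852)·v_x + (5)·v_y = 0, i.e. (-3.3852)·v_x + (5)·v_y = 0,
  so v ∝ (b, λ_1 - a) = (5, 3.3852) = u.
  ||u|| = √((5)² + (3.3852)²) = √(36.4593) ≈ 6.0382,
  v_1 = u/||u|| ≈ (0.8281, 0.5606) (||v_1|| = 1).

λ_1 = 14.3852,  λ_2 = 3.6148;  v_1 ≈ (0.8281, 0.5606)


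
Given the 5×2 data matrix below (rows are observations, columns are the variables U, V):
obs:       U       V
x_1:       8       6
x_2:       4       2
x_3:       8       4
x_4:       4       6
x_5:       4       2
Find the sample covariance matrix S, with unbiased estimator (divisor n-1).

Step 1 — column means:
  mean(U) = (8 + 4 + 8 + 4 + 4) / 5 = 28/5 = 5.6
  mean(V) = (6 + 2 + 4 + 6 + 2) / 5 = 20/5 = 4

Step 2 — sample covariance S[i,j] = (1/(n-1)) · Σ_k (x_{k,i} - mean_i) · (x_{k,j} - mean_j), with n-1 = 4.
  S[U,U] = ((2.4)·(2.4) + (-1.6)·(-1.6) + (2.4)·(2.4) + (-1.6)·(-1.6) + (-1.6)·(-1.6)) / 4 = 19.2/4 = 4.8
  S[U,V] = ((2.4)·(2) + (-1.6)·(-2) + (2.4)·(0) + (-1.6)·(2) + (-1.6)·(-2)) / 4 = 8/4 = 2
  S[V,V] = ((2)·(2) + (-2)·(-2) + (0)·(0) + (2)·(2) + (-2)·(-2)) / 4 = 16/4 = 4

S is symmetric (S[j,i] = S[i,j]). Assembling:

S = [[4.8, 2],
 [2, 4]]


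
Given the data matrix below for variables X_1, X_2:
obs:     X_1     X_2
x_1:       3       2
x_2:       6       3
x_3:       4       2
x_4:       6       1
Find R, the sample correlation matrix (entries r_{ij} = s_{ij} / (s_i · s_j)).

Step 1 — column means:
  mean(X_1) = (3 + 6 + 4 + 6) / 4 = 19/4 = 4.75
  mean(X_2) = (2 + 3 + 2 + 1) / 4 = 8/4 = 2

Step 2 — sample variances and covariances s[i,j] = (1/(n-1)) · Σ_k (x_{k,i} - mean_i) · (x_{k,j} - mean_j), with n-1 = 3:
  s[X_1,X_1] = ((-1.75)·(-1.75) + (1.25)·(1.25) + (-0.75)·(-0.75) + (1.25)·(1.25)) / 3 = 6.75/3 = 2.25
  s[X_1,X_2] = ((-1.75)·(0) + (1.25)·(1) + (-0.75)·(0) + (1.25)·(-1)) / 3 = 0/3 = 0
  s[X_2,X_2] = ((0)·(0) + (1)·(1) + (0)·(0) + (-1)·(-1)) / 3 = 2/3 = 0.6667
  Sample standard deviations s_i = √(s[i,i]):
  s(X_1) = √(2.25) = 1.5
  s(X_2) = √(0.6667) = 0.8165

Step 3 — r_{ij} = s_{ij} / (s_i · s_j):
  r[X_1,X_1] = 1 (diagonal).
  r[X_1,X_2] = 0 / (1.5 · 0.8165) = 0 / 1.2247 = 0
  r[X_2,X_2] = 1 (diagonal).

R is symmetric with unit diagonal. Assembling:

R = [[1, 0],
 [0, 1]]


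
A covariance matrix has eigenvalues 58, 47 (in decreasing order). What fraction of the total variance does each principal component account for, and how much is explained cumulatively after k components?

Step 1 — total variance = trace(Sigma) = Σ λ_i = 58 + 47 = 105.

Step 2 — fraction explained by component i = λ_i / Σ λ:
  PC1: 58/105 = 0.5524
  PC2: 47/105 = 0.4476

Step 3 — cumulative fraction after k components = (λ_1 + ... + λ_k) / Σ λ:
  k = 1: 58/105 = 0.5524
  k = 2: (58 + 47)/105 = 105/105 = 1

Summary (fraction, with percent):

explained: PC1 0.5524 (55.24%), PC2 0.4476 (44.76%);  cumulative: 0.5524, 1


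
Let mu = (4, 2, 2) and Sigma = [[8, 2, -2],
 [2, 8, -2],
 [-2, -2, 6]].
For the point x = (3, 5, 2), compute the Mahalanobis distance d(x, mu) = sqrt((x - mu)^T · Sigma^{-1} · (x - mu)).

Step 1 — centre the observation: (x - mu) = (-1, 3, 0).

Step 2 — invert Sigma (cofactor / det for 3×3, or solve directly):
  Sigma^{-1} = [[0.141, -0.0256, 0.0385],
 [-0.0256, 0.141, 0.0385],
 [0.0385, 0.0385, 0.1923]].

Step 3 — form the quadratic (x - mu)^T · Sigma^{-1} · (x - mu):
  Sigma^{-1} · (x - mu) = (-0.2179, 0.4487, 0.0769).
  (x - mu)^T · [Sigma^{-1} · (x - mu)] = (-1)·(-0.2179) + (3)·(0.4487) + (0)·(0.0769) = 1.5641.

Step 4 — take square root: d = √(1.5641) ≈ 1.2506.

d(x, mu) = √(1.5641) ≈ 1.2506


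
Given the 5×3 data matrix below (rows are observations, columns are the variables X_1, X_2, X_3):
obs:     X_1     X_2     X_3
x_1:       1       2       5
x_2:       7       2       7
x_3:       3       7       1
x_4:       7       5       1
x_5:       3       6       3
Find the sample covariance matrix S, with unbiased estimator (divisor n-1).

Step 1 — column means:
  mean(X_1) = (1 + 7 + 3 + 7 + 3) / 5 = 21/5 = 4.2
  mean(X_2) = (2 + 2 + 7 + 5 + 6) / 5 = 22/5 = 4.4
  mean(X_3) = (5 + 7 + 1 + 1 + 3) / 5 = 17/5 = 3.4

Step 2 — sample covariance S[i,j] = (1/(n-1)) · Σ_k (x_{k,i} - mean_i) · (x_{k,j} - mean_j), with n-1 = 4.
  S[X_1,X_1] = ((-3.2)·(-3.2) + (2.8)·(2.8) + (-1.2)·(-1.2) + (2.8)·(2.8) + (-1.2)·(-1.2)) / 4 = 28.8/4 = 7.2
  S[X_1,X_2] = ((-3.2)·(-2.4) + (2.8)·(-2.4) + (-1.2)·(2.6) + (2.8)·(0.6) + (-1.2)·(1.6)) / 4 = -2.4/4 = -0.6
  S[X_1,X_3] = ((-3.2)·(1.6) + (2.8)·(3.6) + (-1.2)·(-2.4) + (2.8)·(-2.4) + (-1.2)·(-0.4)) / 4 = 1.6/4 = 0.4
  S[X_2,X_2] = ((-2.4)·(-2.4) + (-2.4)·(-2.4) + (2.6)·(2.6) + (0.6)·(0.6) + (1.6)·(1.6)) / 4 = 21.2/4 = 5.3
  S[X_2,X_3] = ((-2.4)·(1.6) + (-2.4)·(3.6) + (2.6)·(-2.4) + (0.6)·(-2.4) + (1.6)·(-0.4)) / 4 = -20.8/4 = -5.2
  S[X_3,X_3] = ((1.6)·(1.6) + (3.6)·(3.6) + (-2.4)·(-2.4) + (-2.4)·(-2.4) + (-0.4)·(-0.4)) / 4 = 27.2/4 = 6.8

S is symmetric (S[j,i] = S[i,j]). Assembling:

S = [[7.2, -0.6, 0.4],
 [-0.6, 5.3, -5.2],
 [0.4, -5.2, 6.8]]


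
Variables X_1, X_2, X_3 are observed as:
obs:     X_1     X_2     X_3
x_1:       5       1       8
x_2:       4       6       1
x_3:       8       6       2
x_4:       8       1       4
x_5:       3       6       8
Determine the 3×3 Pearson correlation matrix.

Step 1 — column means:
  mean(X_1) = (5 + 4 + 8 + 8 + 3) / 5 = 28/5 = 5.6
  mean(X_2) = (1 + 6 + 6 + 1 + 6) / 5 = 20/5 = 4
  mean(X_3) = (8 + 1 + 2 + 4 + 8) / 5 = 23/5 = 4.6

Step 2 — sample variances and covariances s[i,j] = (1/(n-1)) · Σ_k (x_{k,i} - mean_i) · (x_{k,j} - mean_j), with n-1 = 4:
  s[X_1,X_1] = ((-0.6)·(-0.6) + (-1.6)·(-1.6) + (2.4)·(2.4) + (2.4)·(2.4) + (-2.6)·(-2.6)) / 4 = 21.2/4 = 5.3
  s[X_1,X_2] = ((-0.6)·(-3) + (-1.6)·(2) + (2.4)·(2) + (2.4)·(-3) + (-2.6)·(2)) / 4 = -9/4 = -2.25
  s[X_1,X_3] = ((-0.6)·(3.4) + (-1.6)·(-3.6) + (2.4)·(-2.6) + (2.4)·(-0.6) + (-2.6)·(3.4)) / 4 = -12.8/4 = -3.2
  s[X_2,X_2] = ((-3)·(-3) + (2)·(2) + (2)·(2) + (-3)·(-3) + (2)·(2)) / 4 = 30/4 = 7.5
  s[X_2,X_3] = ((-3)·(3.4) + (2)·(-3.6) + (2)·(-2.6) + (-3)·(-0.6) + (2)·(3.4)) / 4 = -14/4 = -3.5
  s[X_3,X_3] = ((3.4)·(3.4) + (-3.6)·(-3.6) + (-2.6)·(-2.6) + (-0.6)·(-0.6) + (3.4)·(3.4)) / 4 = 43.2/4 = 10.8
  Sample standard deviations s_i = √(s[i,i]):
  s(X_1) = √(5.3) = 2.3022
  s(X_2) = √(7.5) = 2.7386
  s(X_3) = √(10.8) = 3.2863

Step 3 — r_{ij} = s_{ij} / (s_i · s_j):
  r[X_1,X_1] = 1 (diagonal).
  r[X_1,X_2] = -2.25 / (2.3022 · 2.7386) = -2.25 / 6.3048 = -0.3569
  r[X_1,X_3] = -3.2 / (2.3022 · 3.2863) = -3.2 / 7.5657 = -0.423
  r[X_2,X_2] = 1 (diagonal).
  r[X_2,X_3] = -3.5 / (2.7386 · 3.2863) = -3.5 / 9 = -0.3889
  r[X_3,X_3] = 1 (diagonal).

R is symmetric with unit diagonal. Assembling:

R = [[1, -0.3569, -0.423],
 [-0.3569, 1, -0.3889],
 [-0.423, -0.3889, 1]]


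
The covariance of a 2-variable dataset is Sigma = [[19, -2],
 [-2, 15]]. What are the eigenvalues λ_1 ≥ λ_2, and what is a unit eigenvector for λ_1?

Step 1 — characteristic polynomial of 2×2 Sigma:
  det(Sigma - λI) = λ² - trace · λ + det = 0.
  trace = 19 + 15 = 34, det = 19·15 - (-2)² = 281.
Step 2 — discriminant:
  Δ = trace² - 4·det = 1156 - 1124 = 32.
Step 3 — eigenvalues:
  λ = (trace ± √Δ)/2 = (34 ± 5.6569)/2,
  λ_1 = 19.8284,  λ_2 = 14.1716.

Step 4 — unit eigenvector for λ_1: solve (Sigma - λ_1 I)v = 0. First row:
  (19 - 19.8284)·v_x + (-2)·v_y = 0, i.e. (-0.8284)·v_x + (-2)·v_y = 0,
  so v ∝ (b, λ_1 - a) = (-2, 0.8284); multiply by -1 so the first entry is positive: u = (2, -0.8284).
  ||u|| = √((2)² + (-0.8284)²) = √(4.6863) ≈ 2.1648,
  v_1 = u/||u|| ≈ (0.9239, -0.3827) (||v_1|| = 1).

λ_1 = 19.8284,  λ_2 = 14.1716;  v_1 ≈ (0.9239, -0.3827)


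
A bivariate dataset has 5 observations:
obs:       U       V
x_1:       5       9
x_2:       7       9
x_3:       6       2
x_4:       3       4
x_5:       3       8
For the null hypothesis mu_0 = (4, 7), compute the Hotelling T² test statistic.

Step 1 — sample mean vector:
  mean(U) = (5 + 7 + 6 + 3 + 3) / 5 = 24/5 = 4.8
  mean(V) = (9 + 9 + 2 + 4 + 8) / 5 = 32/5 = 6.4
  x̄ = (4.8, 6.4),  deviation x̄ - mu_0 = (4.8, 6.4) - (4, 7) = (0.8, -0.6).

Step 2 — sample covariance matrix, S[i,j] = (1/(n-1)) · Σ_k (x_{k,i} - mean_i) · (x_{k,j} - mean_j), divisor n-1 = 4:
  S[U,U] = ((0.2)·(0.2) + (2.2)·(2.2) + (1.2)·(1.2) + (-1.8)·(-1.8) + (-1.8)·(-1.8)) / 4 = 12.8/4 = 3.2
  S[U,V] = ((0.2)·(2.6) + (2.2)·(2.6) + (1.2)·(-4.4) + (-1.8)·(-2.4) + (-1.8)·(1.6)) / 4 = 2.4/4 = 0.6
  S[V,V] = ((2.6)·(2.6) + (2.6)·(2.6) + (-4.4)·(-4.4) + (-2.4)·(-2.4) + (1.6)·(1.6)) / 4 = 41.2/4 = 10.3
  S = [[3.2, 0.6],
 [0.6, 10.3]].

Step 3 — invert S. det(S) = 3.2·10.3 - (0.6)² = 32.6.
  S^{-1} = (1/det) · [[d, -b], [-b, a]] = [[0.316, -0.0184],
 [-0.0184, 0.0982]].

Step 4 — quadratic form (x̄ - mu_0)^T · S^{-1} · (x̄ - mu_0):
  S^{-1} · (x̄ - mu_0) = (0.2638, -0.0736),
  (x̄ - mu_0)^T · [...] = (0.8)·(0.2638) + (-0.6)·(-0.0736) = 0.2552.

Step 5 — scale by n: T² = 5 · 0.2552 = 1.2761.

T² ≈ 1.2761


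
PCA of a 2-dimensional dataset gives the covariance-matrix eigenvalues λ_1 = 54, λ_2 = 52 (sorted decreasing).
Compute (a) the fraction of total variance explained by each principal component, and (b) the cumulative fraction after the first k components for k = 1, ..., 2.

Step 1 — total variance = trace(Sigma) = Σ λ_i = 54 + 52 = 106.

Step 2 — fraction explained by component i = λ_i / Σ λ:
  PC1: 54/106 = 0.5094
  PC2: 52/106 = 0.4906

Step 3 — cumulative fraction after k components = (λ_1 + ... + λ_k) / Σ λ:
  k = 1: 54/106 = 0.5094
  k = 2: (54 + 52)/106 = 106/106 = 1

Summary (fraction, with percent):

explained: PC1 0.5094 (50.94%), PC2 0.4906 (49.06%);  cumulative: 0.5094, 1


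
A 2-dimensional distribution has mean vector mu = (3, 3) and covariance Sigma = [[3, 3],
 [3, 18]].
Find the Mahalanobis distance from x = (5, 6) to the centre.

Step 1 — centre the observation: (x - mu) = (2, 3).

Step 2 — invert Sigma. det(Sigma) = 3·18 - (3)² = 45.
  Sigma^{-1} = (1/det) · [[d, -b], [-b, a]] = [[0.4, -0.0667],
 [-0.0667, 0.0667]].

Step 3 — form the quadratic (x - mu)^T · Sigma^{-1} · (x - mu):
  Sigma^{-1} · (x - mu) = (0.6, 0.0667).
  (x - mu)^T · [Sigma^{-1} · (x - mu)] = (2)·(0.6) + (3)·(0.0667) = 1.4.

Step 4 — take square root: d = √(1.4) ≈ 1.1832.

d(x, mu) = √(1.4) ≈ 1.1832


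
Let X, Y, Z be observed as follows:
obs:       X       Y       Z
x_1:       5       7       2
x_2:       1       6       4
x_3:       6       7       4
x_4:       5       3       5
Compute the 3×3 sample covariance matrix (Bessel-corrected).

Step 1 — column means:
  mean(X) = (5 + 1 + 6 + 5) / 4 = 17/4 = 4.25
  mean(Y) = (7 + 6 + 7 + 3) / 4 = 23/4 = 5.75
  mean(Z) = (2 + 4 + 4 + 5) / 4 = 15/4 = 3.75

Step 2 — sample covariance S[i,j] = (1/(n-1)) · Σ_k (x_{k,i} - mean_i) · (x_{k,j} - mean_j), with n-1 = 3.
  S[X,X] = ((0.75)·(0.75) + (-3.25)·(-3.25) + (1.75)·(1.75) + (0.75)·(0.75)) / 3 = 14.75/3 = 4.9167
  S[X,Y] = ((0.75)·(1.25) + (-3.25)·(0.25) + (1.75)·(1.25) + (0.75)·(-2.75)) / 3 = 0.25/3 = 0.0833
  S[X,Z] = ((0.75)·(-1.75) + (-3.25)·(0.25) + (1.75)·(0.25) + (0.75)·(1.25)) / 3 = -0.75/3 = -0.25
  S[Y,Y] = ((1.25)·(1.25) + (0.25)·(0.25) + (1.25)·(1.25) + (-2.75)·(-2.75)) / 3 = 10.75/3 = 3.5833
  S[Y,Z] = ((1.25)·(-1.75) + (0.25)·(0.25) + (1.25)·(0.25) + (-2.75)·(1.25)) / 3 = -5.25/3 = -1.75
  S[Z,Z] = ((-1.75)·(-1.75) + (0.25)·(0.25) + (0.25)·(0.25) + (1.25)·(1.25)) / 3 = 4.75/3 = 1.5833

S is symmetric (S[j,i] = S[i,j]). Assembling:

S = [[4.9167, 0.0833, -0.25],
 [0.0833, 3.5833, -1.75],
 [-0.25, -1.75, 1.5833]]


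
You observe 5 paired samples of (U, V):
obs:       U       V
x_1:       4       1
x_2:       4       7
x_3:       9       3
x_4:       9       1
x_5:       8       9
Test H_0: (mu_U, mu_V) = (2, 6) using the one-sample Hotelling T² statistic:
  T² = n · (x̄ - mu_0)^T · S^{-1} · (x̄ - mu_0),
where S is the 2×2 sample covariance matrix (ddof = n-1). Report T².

Step 1 — sample mean vector:
  mean(U) = (4 + 4 + 9 + 9 + 8) / 5 = 34/5 = 6.8
  mean(V) = (1 + 7 + 3 + 1 + 9) / 5 = 21/5 = 4.2
  x̄ = (6.8, 4.2),  deviation x̄ - mu_0 = (6.8, 4.2) - (2, 6) = (4.8, -1.8).

Step 2 — sample covariance matrix, S[i,j] = (1/(n-1)) · Σ_k (x_{k,i} - mean_i) · (x_{k,j} - mean_j), divisor n-1 = 4:
  S[U,U] = ((-2.8)·(-2.8) + (-2.8)·(-2.8) + (2.2)·(2.2) + (2.2)·(2.2) + (1.2)·(1.2)) / 4 = 26.8/4 = 6.7
  S[U,V] = ((-2.8)·(-3.2) + (-2.8)·(2.8) + (2.2)·(-1.2) + (2.2)·(-3.2) + (1.2)·(4.8)) / 4 = -2.8/4 = -0.7
  S[V,V] = ((-3.2)·(-3.2) + (2.8)·(2.8) + (-1.2)·(-1.2) + (-3.2)·(-3.2) + (4.8)·(4.8)) / 4 = 52.8/4 = 13.2
  S = [[6.7, -0.7],
 [-0.7, 13.2]].

Step 3 — invert S. det(S) = 6.7·13.2 - (-0.7)² = 87.95.
  S^{-1} = (1/det) · [[d, -b], [-b, a]] = [[0.1501, 0.008],
 [0.008, 0.0762]].

Step 4 — quadratic form (x̄ - mu_0)^T · S^{-1} · (x̄ - mu_0):
  S^{-1} · (x̄ - mu_0) = (0.7061, -0.0989),
  (x̄ - mu_0)^T · [...] = (4.8)·(0.7061) + (-1.8)·(-0.0989) = 3.5673.

Step 5 — scale by n: T² = 5 · 3.5673 = 17.8363.

T² ≈ 17.8363


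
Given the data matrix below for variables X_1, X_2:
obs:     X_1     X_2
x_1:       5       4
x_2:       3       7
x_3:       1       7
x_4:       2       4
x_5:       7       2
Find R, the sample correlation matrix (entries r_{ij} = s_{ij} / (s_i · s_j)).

Step 1 — column means:
  mean(X_1) = (5 + 3 + 1 + 2 + 7) / 5 = 18/5 = 3.6
  mean(X_2) = (4 + 7 + 7 + 4 + 2) / 5 = 24/5 = 4.8

Step 2 — sample variances and covariances s[i,j] = (1/(n-1)) · Σ_k (x_{k,i} - mean_i) · (x_{k,j} - mean_j), with n-1 = 4:
  s[X_1,X_1] = ((1.4)·(1.4) + (-0.6)·(-0.6) + (-2.6)·(-2.6) + (-1.6)·(-1.6) + (3.4)·(3.4)) / 4 = 23.2/4 = 5.8
  s[X_1,X_2] = ((1.4)·(-0.8) + (-0.6)·(2.2) + (-2.6)·(2.2) + (-1.6)·(-0.8) + (3.4)·(-2.8)) / 4 = -16.4/4 = -4.1
  s[X_2,X_2] = ((-0.8)·(-0.8) + (2.2)·(2.2) + (2.2)·(2.2) + (-0.8)·(-0.8) + (-2.8)·(-2.8)) / 4 = 18.8/4 = 4.7
  Sample standard deviations s_i = √(s[i,i]):
  s(X_1) = √(5.8) = 2.4083
  s(X_2) = √(4.7) = 2.1679

Step 3 — r_{ij} = s_{ij} / (s_i · s_j):
  r[X_1,X_1] = 1 (diagonal).
  r[X_1,X_2] = -4.1 / (2.4083 · 2.1679) = -4.1 / 5.2211 = -0.7853
  r[X_2,X_2] = 1 (diagonal).

R is symmetric with unit diagonal. Assembling:

R = [[1, -0.7853],
 [-0.7853, 1]]


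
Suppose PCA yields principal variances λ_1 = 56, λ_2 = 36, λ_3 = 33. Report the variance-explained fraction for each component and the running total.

Step 1 — total variance = trace(Sigma) = Σ λ_i = 56 + 36 + 33 = 125.

Step 2 — fraction explained by component i = λ_i / Σ λ:
  PC1: 56/125 = 0.448
  PC2: 36/125 = 0.288
  PC3: 33/125 = 0.264

Step 3 — cumulative fraction after k components = (λ_1 + ... + λ_k) / Σ λ:
  k = 1: 56/125 = 0.448
  k = 2: (56 + 36)/125 = 92/125 = 0.736
  k = 3: (56 + 36 + 33)/125 = 125/125 = 1

Summary (fraction, with percent):

explained: PC1 0.448 (44.8%), PC2 0.288 (28.8%), PC3 0.264 (26.4%);  cumulative: 0.448, 0.736, 1


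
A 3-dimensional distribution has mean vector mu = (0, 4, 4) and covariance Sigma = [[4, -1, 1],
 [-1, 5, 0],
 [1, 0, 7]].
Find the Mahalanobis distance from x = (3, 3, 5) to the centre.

Step 1 — centre the observation: (x - mu) = (3, -1, 1).

Step 2 — invert Sigma (cofactor / det for 3×3, or solve directly):
  Sigma^{-1} = [[0.2734, 0.0547, -0.0391],
 [0.0547, 0.2109, -0.0078],
 [-0.0391, -0.0078, 0.1484]].

Step 3 — form the quadratic (x - mu)^T · Sigma^{-1} · (x - mu):
  Sigma^{-1} · (x - mu) = (0.7266, -0.0547, 0.0391).
  (x - mu)^T · [Sigma^{-1} · (x - mu)] = (3)·(0.7266) + (-1)·(-0.0547) + (1)·(0.0391) = 2.2734.

Step 4 — take square root: d = √(2.2734) ≈ 1.5078.

d(x, mu) = √(2.2734) ≈ 1.5078


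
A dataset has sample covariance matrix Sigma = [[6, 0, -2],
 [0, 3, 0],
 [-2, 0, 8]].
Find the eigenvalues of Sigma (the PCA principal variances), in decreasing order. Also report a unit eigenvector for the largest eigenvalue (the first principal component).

Step 1 — characteristic polynomial p(λ) = det(λI - Sigma) = λ³ - tr·λ² + c_1·λ - det, where tr = trace, c_1 = sum of the principal 2×2 minors, det = det(Sigma):
  tr = 6 + 3 + 8 = 17,
  c_1 = (6·3 - (0)²) + (6·8 - (-2)²) + (3·8 - (0)²) = 18 + 44 + 24 = 86,
  det = 6·(3·8 - (0)²) - (0)·((0)·8 - (0)·(-2)) + (-2)·((0)·(0) - 3·(-2)) = 6·(24) - (0)·(0) + (-2)·(6) = 132.
  So p(λ) = λ³ - 17λ² + 86λ - 132.
Step 2 — look for an integer root (rational root theorem: any rational root is an integer divisor of 132). Testing λ = 3:
  p(3) = 27 - 153 + 258 - 132 = 0  ✓
  Dividing out (λ - 3): p(λ) = (λ - 3)(λ² - 14λ + 44).
Step 3 — remaining eigenvalues from the quadratic λ² - 14λ + 44 = 0:
  Δ = 14² - 4·44 = 196 - 176 = 20,  λ = (14 ± √20)/2 = (14 ± 4.4721)/2 ≈ 9.2361 or 4.7639.
  Sorted: λ_1 = 9.2361,  λ_2 = 4.7639,  λ_3 = 3  (check: sum = 17 = tr ✓).

Step 4 — unit eigenvector for λ_1 ≈ 9.2361: v spans the null space of (Sigma - λ_1 I), whose rows are
  r_1 = (-3.2361, 0, -2),  r_2 = (0, -6.2361, 0),  r_3 = (-2, 0, -1.2361).
  v is orthogonal to every row, so take v ∝ r_1 × r_2 = ((0)·(0) - (-2)·(-6.2361), (-2)·(0) - (-3.2361)·(0), (-3.2361)·(-6.2361) - (0)·(0)) ≈ (-12.4721, 0, 20.1803).
  Rescale (multiply by -1 so the first nonzero entry is positive): u = (12.4721, 0, -20.1803).
  ||u|| = √((12.4721)² + (0)² + (-20.1803)²) = √(562.8003) ≈ 23.7234,  v_1 = u/||u|| ≈ (0.5257, 0, -0.8507) (||v_1|| = 1).

λ_1 = 9.2361,  λ_2 = 4.7639,  λ_3 = 3;  v_1 ≈ (0.5257, 0, -0.8507)


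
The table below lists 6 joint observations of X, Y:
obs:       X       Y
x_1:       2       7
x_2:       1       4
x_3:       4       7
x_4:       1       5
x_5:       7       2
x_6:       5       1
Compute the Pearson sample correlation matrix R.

Step 1 — column means:
  mean(X) = (2 + 1 + 4 + 1 + 7 + 5) / 6 = 20/6 = 3.3333
  mean(Y) = (7 + 4 + 7 + 5 + 2 + 1) / 6 = 26/6 = 4.3333

Step 2 — sample variances and covariances s[i,j] = (1/(n-1)) · Σ_k (x_{k,i} - mean_i) · (x_{k,j} - mean_j), with n-1 = 5:
  s[X,X] = ((-1.3333)·(-1.3333) + (-2.3333)·(-2.3333) + (0.6667)·(0.6667) + (-2.3333)·(-2.3333) + (3.6667)·(3.6667) + (1.6667)·(1.6667)) / 5 = 29.3333/5 = 5.8667
  s[X,Y] = ((-1.3333)·(2.6667) + (-2.3333)·(-0.3333) + (0.6667)·(2.6667) + (-2.3333)·(0.6667) + (3.6667)·(-2.3333) + (1.6667)·(-3.3333)) / 5 = -16.6667/5 = -3.3333
  s[Y,Y] = ((2.6667)·(2.6667) + (-0.3333)·(-0.3333) + (2.6667)·(2.6667) + (0.6667)·(0.6667) + (-2.3333)·(-2.3333) + (-3.3333)·(-3.3333)) / 5 = 31.3333/5 = 6.2667
  Sample standard deviations s_i = √(s[i,i]):
  s(X) = √(5.8667) = 2.4221
  s(Y) = √(6.2667) = 2.5033

Step 3 — r_{ij} = s_{ij} / (s_i · s_j):
  r[X,X] = 1 (diagonal).
  r[X,Y] = -3.3333 / (2.4221 · 2.5033) = -3.3333 / 6.0634 = -0.5497
  r[Y,Y] = 1 (diagonal).

R is symmetric with unit diagonal. Assembling:

R = [[1, -0.5497],
 [-0.5497, 1]]


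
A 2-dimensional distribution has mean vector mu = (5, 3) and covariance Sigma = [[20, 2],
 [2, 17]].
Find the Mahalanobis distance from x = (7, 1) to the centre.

Step 1 — centre the observation: (x - mu) = (2, -2).

Step 2 — invert Sigma. det(Sigma) = 20·17 - (2)² = 336.
  Sigma^{-1} = (1/det) · [[d, -b], [-b, a]] = [[0.0506, -0.006],
 [-0.006, 0.0595]].

Step 3 — form the quadratic (x - mu)^T · Sigma^{-1} · (x - mu):
  Sigma^{-1} · (x - mu) = (0.1131, -0.131).
  (x - mu)^T · [Sigma^{-1} · (x - mu)] = (2)·(0.1131) + (-2)·(-0.131) = 0.4881.

Step 4 — take square root: d = √(0.4881) ≈ 0.6986.

d(x, mu) = √(0.4881) ≈ 0.6986


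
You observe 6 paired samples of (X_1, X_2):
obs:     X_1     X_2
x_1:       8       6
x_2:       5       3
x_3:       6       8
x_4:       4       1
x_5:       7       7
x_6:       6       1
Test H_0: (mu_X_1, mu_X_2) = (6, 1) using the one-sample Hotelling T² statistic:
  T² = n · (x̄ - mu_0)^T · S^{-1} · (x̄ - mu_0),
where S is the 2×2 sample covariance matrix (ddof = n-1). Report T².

Step 1 — sample mean vector:
  mean(X_1) = (8 + 5 + 6 + 4 + 7 + 6) / 6 = 36/6 = 6
  mean(X_2) = (6 + 3 + 8 + 1 + 7 + 1) / 6 = 26/6 = 4.3333
  x̄ = (6, 4.3333),  deviation x̄ - mu_0 = (6, 4.3333) - (6, 1) = (0, 3.3333).

Step 2 — sample covariance matrix, S[i,j] = (1/(n-1)) · Σ_k (x_{k,i} - mean_i) · (x_{k,j} - mean_j), divisor n-1 = 5:
  S[X_1,X_1] = ((2)·(2) + (-1)·(-1) + (0)·(0) + (-2)·(-2) + (1)·(1) + (0)·(0)) / 5 = 10/5 = 2
  S[X_1,X_2] = ((2)·(1.6667) + (-1)·(-1.3333) + (0)·(3.6667) + (-2)·(-3.3333) + (1)·(2.6667) + (0)·(-3.3333)) / 5 = 14/5 = 2.8
  S[X_2,X_2] = ((1.6667)·(1.6667) + (-1.3333)·(-1.3333) + (3.6667)·(3.6667) + (-3.3333)·(-3.3333) + (2.6667)·(2.6667) + (-3.3333)·(-3.3333)) / 5 = 47.3333/5 = 9.4667
  S = [[2, 2.8],
 [2.8, 9.4667]].

Step 3 — invert S. det(S) = 2·9.4667 - (2.8)² = 11.0933.
  S^{-1} = (1/det) · [[d, -b], [-b, a]] = [[0.8534, -0.2524],
 [-0.2524, 0.1803]].

Step 4 — quadratic form (x̄ - mu_0)^T · S^{-1} · (x̄ - mu_0):
  S^{-1} · (x̄ - mu_0) = (-0.8413, 0.601),
  (x̄ - mu_0)^T · [...] = (0)·(-0.8413) + (3.3333)·(0.601) = 2.0032.

Step 5 — scale by n: T² = 6 · 2.0032 = 12.0192.

T² ≈ 12.0192


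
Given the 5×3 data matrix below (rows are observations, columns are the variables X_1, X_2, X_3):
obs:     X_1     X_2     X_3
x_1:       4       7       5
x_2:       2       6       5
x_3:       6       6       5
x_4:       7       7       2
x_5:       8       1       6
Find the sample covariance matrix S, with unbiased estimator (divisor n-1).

Step 1 — column means:
  mean(X_1) = (4 + 2 + 6 + 7 + 8) / 5 = 27/5 = 5.4
  mean(X_2) = (7 + 6 + 6 + 7 + 1) / 5 = 27/5 = 5.4
  mean(X_3) = (5 + 5 + 5 + 2 + 6) / 5 = 23/5 = 4.6

Step 2 — sample covariance S[i,j] = (1/(n-1)) · Σ_k (x_{k,i} - mean_i) · (x_{k,j} - mean_j), with n-1 = 4.
  S[X_1,X_1] = ((-1.4)·(-1.4) + (-3.4)·(-3.4) + (0.6)·(0.6) + (1.6)·(1.6) + (2.6)·(2.6)) / 4 = 23.2/4 = 5.8
  S[X_1,X_2] = ((-1.4)·(1.6) + (-3.4)·(0.6) + (0.6)·(0.6) + (1.6)·(1.6) + (2.6)·(-4.4)) / 4 = -12.8/4 = -3.2
  S[X_1,X_3] = ((-1.4)·(0.4) + (-3.4)·(0.4) + (0.6)·(0.4) + (1.6)·(-2.6) + (2.6)·(1.4)) / 4 = -2.2/4 = -0.55
  S[X_2,X_2] = ((1.6)·(1.6) + (0.6)·(0.6) + (0.6)·(0.6) + (1.6)·(1.6) + (-4.4)·(-4.4)) / 4 = 25.2/4 = 6.3
  S[X_2,X_3] = ((1.6)·(0.4) + (0.6)·(0.4) + (0.6)·(0.4) + (1.6)·(-2.6) + (-4.4)·(1.4)) / 4 = -9.2/4 = -2.3
  S[X_3,X_3] = ((0.4)·(0.4) + (0.4)·(0.4) + (0.4)·(0.4) + (-2.6)·(-2.6) + (1.4)·(1.4)) / 4 = 9.2/4 = 2.3

S is symmetric (S[j,i] = S[i,j]). Assembling:

S = [[5.8, -3.2, -0.55],
 [-3.2, 6.3, -2.3],
 [-0.55, -2.3, 2.3]]


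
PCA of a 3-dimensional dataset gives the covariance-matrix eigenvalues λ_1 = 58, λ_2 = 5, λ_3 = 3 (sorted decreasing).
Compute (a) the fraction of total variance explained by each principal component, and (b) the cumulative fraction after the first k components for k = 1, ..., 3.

Step 1 — total variance = trace(Sigma) = Σ λ_i = 58 + 5 + 3 = 66.

Step 2 — fraction explained by component i = λ_i / Σ λ:
  PC1: 58/66 = 0.8788
  PC2: 5/66 = 0.0758
  PC3: 3/66 = 0.0455

Step 3 — cumulative fraction after k components = (λ_1 + ... + λ_k) / Σ λ:
  k = 1: 58/66 = 0.8788
  k = 2: (58 + 5)/66 = 63/66 = 0.9545
  k = 3: (58 + 5 + 3)/66 = 66/66 = 1

Summary (fraction, with percent):

explained: PC1 0.8788 (87.88%), PC2 0.0758 (7.58%), PC3 0.0455 (4.55%);  cumulative: 0.8788, 0.9545, 1


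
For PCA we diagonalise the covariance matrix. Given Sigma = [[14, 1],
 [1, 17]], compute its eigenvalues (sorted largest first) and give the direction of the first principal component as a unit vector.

Step 1 — characteristic polynomial of 2×2 Sigma:
  det(Sigma - λI) = λ² - trace · λ + det = 0.
  trace = 14 + 17 = 31, det = 14·17 - (1)² = 237.
Step 2 — discriminant:
  Δ = trace² - 4·det = 961 - 948 = 13.
Step 3 — eigenvalues:
  λ = (trace ± √Δ)/2 = (31 ± 3.6056)/2,
  λ_1 = 17.3028,  λ_2 = 13.6972.

Step 4 — unit eigenvector for λ_1: solve (Sigma - λ_1 I)v = 0. First row:
  (14 - 17.3028)·v_x + (1)·v_y = 0, i.e. (-3.3028)·v_x + (1)·v_y = 0,
  so v ∝ (b, λ_1 - a) = (1, 3.3028) = u.
  ||u|| = √((1)² + (3.3028)²) = √(11.9083) ≈ 3.4508,
  v_1 = u/||u|| ≈ (0.2898, 0.9571) (||v_1|| = 1).

λ_1 = 17.3028,  λ_2 = 13.6972;  v_1 ≈ (0.2898, 0.9571)


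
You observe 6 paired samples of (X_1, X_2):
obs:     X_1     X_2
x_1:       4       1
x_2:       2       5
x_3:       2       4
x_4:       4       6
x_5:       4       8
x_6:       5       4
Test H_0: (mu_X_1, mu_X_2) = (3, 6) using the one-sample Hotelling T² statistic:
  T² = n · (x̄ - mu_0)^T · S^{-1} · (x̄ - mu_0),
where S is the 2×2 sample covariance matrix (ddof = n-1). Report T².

Step 1 — sample mean vector:
  mean(X_1) = (4 + 2 + 2 + 4 + 4 + 5) / 6 = 21/6 = 3.5
  mean(X_2) = (1 + 5 + 4 + 6 + 8 + 4) / 6 = 28/6 = 4.6667
  x̄ = (3.5, 4.6667),  deviation x̄ - mu_0 = (3.5, 4.6667) - (3, 6) = (0.5, -1.3333).

Step 2 — sample covariance matrix, S[i,j] = (1/(n-1)) · Σ_k (x_{k,i} - mean_i) · (x_{k,j} - mean_j), divisor n-1 = 5:
  S[X_1,X_1] = ((0.5)·(0.5) + (-1.5)·(-1.5) + (-1.5)·(-1.5) + (0.5)·(0.5) + (0.5)·(0.5) + (1.5)·(1.5)) / 5 = 7.5/5 = 1.5
  S[X_1,X_2] = ((0.5)·(-3.6667) + (-1.5)·(0.3333) + (-1.5)·(-0.6667) + (0.5)·(1.3333) + (0.5)·(3.3333) + (1.5)·(-0.6667)) / 5 = 0/5 = 0
  S[X_2,X_2] = ((-3.6667)·(-3.6667) + (0.3333)·(0.3333) + (-0.6667)·(-0.6667) + (1.3333)·(1.3333) + (3.3333)·(3.3333) + (-0.6667)·(-0.6667)) / 5 = 27.3333/5 = 5.4667
  S = [[1.5, 0],
 [0, 5.4667]].

Step 3 — invert S. det(S) = 1.5·5.4667 - (0)² = 8.2.
  S^{-1} = (1/det) · [[d, -b], [-b, a]] = [[0.6667, 0],
 [0, 0.1829]].

Step 4 — quadratic form (x̄ - mu_0)^T · S^{-1} · (x̄ - mu_0):
  S^{-1} · (x̄ - mu_0) = (0.3333, -0.2439),
  (x̄ - mu_0)^T · [...] = (0.5)·(0.3333) + (-1.3333)·(-0.2439) = 0.4919.

Step 5 — scale by n: T² = 6 · 0.4919 = 2.9512.

T² ≈ 2.9512


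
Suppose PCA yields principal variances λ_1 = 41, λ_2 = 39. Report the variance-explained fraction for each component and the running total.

Step 1 — total variance = trace(Sigma) = Σ λ_i = 41 + 39 = 80.

Step 2 — fraction explained by component i = λ_i / Σ λ:
  PC1: 41/80 = 0.5125
  PC2: 39/80 = 0.4875

Step 3 — cumulative fraction after k components = (λ_1 + ... + λ_k) / Σ λ:
  k = 1: 41/80 = 0.5125
  k = 2: (41 + 39)/80 = 80/80 = 1

Summary (fraction, with percent):

explained: PC1 0.5125 (51.25%), PC2 0.4875 (48.75%);  cumulative: 0.5125, 1


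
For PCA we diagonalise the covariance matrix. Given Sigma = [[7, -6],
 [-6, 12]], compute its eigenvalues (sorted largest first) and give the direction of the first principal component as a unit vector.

Step 1 — characteristic polynomial of 2×2 Sigma:
  det(Sigma - λI) = λ² - trace · λ + det = 0.
  trace = 7 + 12 = 19, det = 7·12 - (-6)² = 48.
Step 2 — discriminant:
  Δ = trace² - 4·det = 361 - 192 = 169.
Step 3 — eigenvalues:
  λ = (trace ± √Δ)/2 = (19 ± 13)/2,
  λ_1 = 16,  λ_2 = 3.

Step 4 — unit eigenvector for λ_1: solve (Sigma - λ_1 I)v = 0. First row:
  (7 - 16)·v_x + (-6)·v_y = 0, i.e. (-9)·v_x + (-6)·v_y = 0,
  so v ∝ (b, λ_1 - a) = (-6, 9); multiply by -1 so the first entry is positive: u = (6, -9).
  ||u|| = √((6)² + (-9)²) = √(117) ≈ 10.8167,
  v_1 = u/||u|| ≈ (0.5547, -0.8321) (||v_1|| = 1).

λ_1 = 16,  λ_2 = 3;  v_1 ≈ (0.5547, -0.8321)
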